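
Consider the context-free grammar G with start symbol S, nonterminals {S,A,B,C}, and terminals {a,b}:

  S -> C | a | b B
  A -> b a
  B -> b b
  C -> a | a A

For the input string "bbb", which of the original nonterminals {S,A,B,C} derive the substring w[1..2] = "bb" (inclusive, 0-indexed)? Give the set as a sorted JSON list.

Convert to CNF:
  S -> T0 B | T1 A | a
  A -> T0 T1
  B -> T0 T0
  C -> T1 A | a
  T0 -> b
  T1 -> a

CYK table (by increasing span) — only the sub-triangle for w[1..2]:
  cell(1,1) b: {T0}  orig:{}
  cell(2,2) b: {T0}  orig:{}
  cell(1,2) bb: {B}

Original NTs in T[1,2] deriving "bb": ["B"]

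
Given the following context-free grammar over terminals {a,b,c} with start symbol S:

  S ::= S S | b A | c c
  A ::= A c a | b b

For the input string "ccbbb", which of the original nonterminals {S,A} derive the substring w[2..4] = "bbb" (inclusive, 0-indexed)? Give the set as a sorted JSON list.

Convert to CNF:
  S -> S S | T0 T0 | T2 A
  A -> A X3 | T2 T2
  T0 -> c
  T1 -> a
  T2 -> b
  X3 -> T0 T1

CYK table (by increasing span), restricted to cells inside w[2..4]:
  T[2,2] 'b' = {T2}  orig:{}
  T[3,3] 'b' = {T2}  orig:{}
  T[4,4] 'b' = {T2}  orig:{}
  T[2,3] 'bb' = {A}
  T[3,4] 'bb' = {A}
  T[2,4] 'bbb' = {S}

Original NTs in T[2,4] deriving "bbb": ["S"]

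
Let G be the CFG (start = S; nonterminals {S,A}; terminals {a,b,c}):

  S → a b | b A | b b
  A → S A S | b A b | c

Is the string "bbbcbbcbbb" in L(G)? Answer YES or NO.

Convert to CNF:
  S -> T0 A | T0 T0 | T1 T0
  A -> S X2 | T0 X3 | c
  T0 -> b
  T1 -> a
  X2 -> A S
  X3 -> A T0

CYK fill:
  T[0,0] 'b' = {T0}  orig:{}
  T[1,1] 'b' = {T0}  orig:{}
  T[2,2] 'b' = {T0}  orig:{}
  T[3,3] 'c' = {A}
  T[4,4] 'b' = {T0}  orig:{}
  T[5,5] 'b' = {T0}  orig:{}
  T[6,6] 'c' = {A}
  T[7,7] 'b' = {T0}  orig:{}
  T[8,8] 'b' = {T0}  orig:{}
  T[9,9] 'b' = {T0}  orig:{}
  T[0,1] 'bb' = {S}
  T[1,2] 'bb' = {S}
  T[2,3] 'bc' = {S}
  T[3,4] 'cb' = {X3}  orig:{}
  T[4,5] 'bb' = {S}
  T[5,6] 'bc' = {S}
  T[6,7] 'cb' = {X3}  orig:{}
  T[7,8] 'bb' = {S}
  T[8,9] 'bb' = {S}
  T[0,2] 'bbb' = ∅
  T[1,3] 'bbc' = ∅
  T[2,4] 'bcb' = {A}
  T[3,5] 'cbb' = {X2}  orig:{}
  T[4,6] 'bbc' = ∅
  T[5,7] 'bcb' = {A}
  T[6,8] 'cbb' = {X2}  orig:{}
  T[7,9] 'bbb' = ∅
  T[0,3] 'bbbc' = ∅
  T[1,4] 'bbcb' = {S}
  T[2,5] 'bcbb' = {X3}  orig:{}
  T[3,6] 'cbbc' = ∅
  T[4,7] 'bbcb' = {S}
  T[5,8] 'bcbb' = {X3}  orig:{}
  T[6,9] 'cbbb' = ∅
  T[0,4] 'bbbcb' = ∅
  T[1,5] 'bbcbb' = {A}
  T[2,6] 'bcbbc' = {X2}  orig:{}
  T[3,7] 'cbbcb' = {X2}  orig:{}
  T[4,8] 'bbcbb' = {A}
  T[5,9] 'bcbbb' = {X2}  orig:{}
  T[0,5] 'bbbcbb' = {S}
  T[1,6] 'bbcbbc' = ∅
  T[2,7] 'bcbbcb' = ∅
  T[3,8] 'cbbcbb' = ∅
  T[4,9] 'bbcbbb' = {X3}  orig:{}
  T[0,6] 'bbbcbbc' = {A}
  T[1,7] 'bbcbbcb' = {A}
  T[2,8] 'bcbbcbb' = ∅
  T[3,9] 'cbbcbbb' = ∅
  T[0,7] 'bbbcbbcb' = {S,X3}  orig:{S}
  T[1,8] 'bbcbbcbb' = {X3}  orig:{}
  T[2,9] 'bcbbcbbb' = ∅
  T[0,8] 'bbbcbbcbb' = {A,X2}  orig:{A}
  T[1,9] 'bbcbbcbbb' = {A,X2}  orig:{A}
  T[0,9] 'bbbcbbcbbb' = {S,X3}  orig:{S}

S ∈ T[0,9] ⇒ YES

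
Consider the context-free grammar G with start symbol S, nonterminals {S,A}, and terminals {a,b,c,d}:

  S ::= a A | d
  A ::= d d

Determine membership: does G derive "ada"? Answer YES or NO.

Convert to CNF:
  S -> T1 A | d
  A -> T0 T0
  T0 -> d
  T1 -> a

CYK fill:
  cell(0,0) a: {T1}  orig:{}
  cell(1,1) d: {S,T0}  orig:{S}
  cell(2,2) a: {T1}  orig:{}
  cell(0,1) ad: ∅
  cell(1,2) da: ∅
  cell(0,2) ada: ∅

S ∉ T[0,2] ⇒ NO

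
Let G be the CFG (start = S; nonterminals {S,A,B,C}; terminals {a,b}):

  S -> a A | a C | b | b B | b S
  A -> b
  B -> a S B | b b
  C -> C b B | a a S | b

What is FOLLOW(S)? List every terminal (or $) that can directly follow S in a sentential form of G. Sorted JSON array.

Compute FIRST by fixpoint:
pass 1:
  A via A→b: +{b}
  B via B→a S B: +{a}
  B via B→b b: +{b}
  C via C→a a S: +{a}
  C via C→b: +{b}
  S via S→a A: +{a}
  S via S→b: +{b}
  FIRST[S]={a,b}  FIRST[A]={b}  FIRST[B]={a,b}  FIRST[C]={a,b}
pass 2: (stable)
  FIRST[S]={a,b}  FIRST[A]={b}  FIRST[B]={a,b}  FIRST[C]={a,b}

Compute FOLLOW by fixpoint:
seed FOLLOW(S) with $
pass 1:
  B→a S B: FOLLOW(S) ⊇ FIRST(B) = {a,b}; new: +{a,b}
  C→C b B: FOLLOW(C) ⊇ FIRST(b) = {b}; new: +{b}
  C→C b B: FOLLOW(B) ⊇ FOLLOW(C) ⊇ {b}; new: +{b}
  S→a A: FOLLOW(A) ⊇ FOLLOW(S) ⊇ {$,a,b}; new: +{$,a,b}
  S→a C: FOLLOW(C) ⊇ FOLLOW(S) ⊇ {$,a,b}; new: +{$,a}
  S→b B: FOLLOW(B) ⊇ FOLLOW(S) ⊇ {$,a,b}; new: +{$,a}
  S: {$,a,b}  A: {$,a,b}  B: {$,a,b}  C: {$,a,b}
pass 2: (stable)
  S: {$,a,b}  A: {$,a,b}  B: {$,a,b}  C: {$,a,b}

FOLLOW(S) = ["$", "a", "b"]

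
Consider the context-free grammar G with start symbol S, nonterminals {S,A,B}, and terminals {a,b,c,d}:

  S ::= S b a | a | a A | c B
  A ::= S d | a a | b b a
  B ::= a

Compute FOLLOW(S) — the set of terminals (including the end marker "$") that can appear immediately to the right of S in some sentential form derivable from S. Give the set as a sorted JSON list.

Compute FIRST by fixpoint:
pass 1:
  A via A→a a: +{a}
  A via A→b b a: +{b}
  B via B→a: +{a}
  S via S→a: +{a}
  S via S→c B: +{c}
  FIRST(S)={a,c}  FIRST(A)={a,b}  FIRST(B)={a}
pass 2:
  A via A→S d: +{c}
  FIRST(S)={a,c}  FIRST(A)={a,b,c}  FIRST(B)={a}
pass 3: (no change)
  FIRST(S)={a,c}  FIRST(A)={a,b,c}  FIRST(B)={a}

FOLLOW iteration:
FOLLOW(S) := {$}
round 1:
  A→S d: FOLLOW(S) ⊇ FIRST(d) = {d}; new: +{d}
  S→S b a: FOLLOW(S) ⊇ FIRST(b) = {b}; new: +{b}
  S→a A: FOLLOW(A) ⊇ FOLLOW(S) ⊇ {$,b,d}; new: +{$,b,d}
  S→c B: FOLLOW(B) ⊇ FOLLOW(S) ⊇ {$,b,d}; new: +{$,b,d}
  FOLLOW(S)={$,b,d}  FOLLOW(A)={$,b,d}  FOLLOW(B)={$,b,d}
round 2: (stable)
  FOLLOW(S)={$,b,d}  FOLLOW(A)={$,b,d}  FOLLOW(B)={$,b,d}

FOLLOW(S) = ["$", "b", "d"]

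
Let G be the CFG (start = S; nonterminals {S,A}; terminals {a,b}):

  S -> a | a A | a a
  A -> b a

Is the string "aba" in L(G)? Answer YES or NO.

Convert to CNF:
  S -> T1 A | T1 T1 | a
  A -> T0 T1
  T0 -> b
  T1 -> a

CYK fill:
  cell(0,0) a: {S,T1}  orig:{S}
  cell(1,1) b: {T0}  orig:{}
  cell(2,2) a: {S,T1}  orig:{S}
  cell(0,1) ab: ∅
  cell(1,2) ba: {A}
  cell(0,2) aba: {S}

S ∈ T[0,2] ⇒ YES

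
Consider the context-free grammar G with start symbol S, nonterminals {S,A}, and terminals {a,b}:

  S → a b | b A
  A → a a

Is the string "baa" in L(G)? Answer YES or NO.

Convert to CNF:
  S -> T0 T1 | T1 A
  A -> T0 T0
  T0 -> a
  T1 -> b

CYK fill:
  cell(0,0) b: {T1}  orig:{}
  cell(1,1) a: {T0}  orig:{}
  cell(2,2) a: {T0}  orig:{}
  cell(0,1) ba: ∅
  cell(1,2) aa: {A}
  cell(0,2) baa: {S}

S ∈ T[0,2] ⇒ YES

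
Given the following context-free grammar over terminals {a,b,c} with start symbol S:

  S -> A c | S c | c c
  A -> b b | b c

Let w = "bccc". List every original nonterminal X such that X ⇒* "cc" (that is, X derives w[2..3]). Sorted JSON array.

Convert to CNF:
  S -> A T1 | S T1 | T1 T1
  A -> T0 T0 | T0 T1
  T0 -> b
  T1 -> c

CYK fill, restricted to cells inside w[2..3]:
  T[2,2] 'c' = {T1}  orig:{}
  T[3,3] 'c' = {T1}  orig:{}
  T[2,3] 'cc' = {S}

Original NTs in T[2,3] deriving "cc": ["S"]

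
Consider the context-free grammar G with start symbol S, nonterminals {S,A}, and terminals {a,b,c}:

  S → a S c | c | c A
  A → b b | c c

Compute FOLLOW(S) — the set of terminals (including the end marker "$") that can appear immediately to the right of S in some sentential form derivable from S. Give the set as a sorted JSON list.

FIRST sets, iterate to fixpoint:
iter 1:
  A via A→b b: +{b}
  A via A→c c: +{c}
  S via S→a S c: +{a}
  S via S→c: +{c}
  FIRST[S]={a,c}  FIRST[A]={b,c}
iter 2: done
  FIRST[S]={a,c}  FIRST[A]={b,c}

Compute FOLLOW by fixpoint:
seed FOLLOW(S) with $
iter 1:
  S→a S c: FOLLOW(S) ⊇ FIRST(c) = {c}; new: +{c}
  S→c A: FOLLOW(A) ⊇ FOLLOW(S) ⊇ {$,c}; new: +{$,c}
  FOLLOW[S]={$,c}  FOLLOW[A]={$,c}
iter 2: done
  FOLLOW[S]={$,c}  FOLLOW[A]={$,c}

FOLLOW(S) = ["$", "c"]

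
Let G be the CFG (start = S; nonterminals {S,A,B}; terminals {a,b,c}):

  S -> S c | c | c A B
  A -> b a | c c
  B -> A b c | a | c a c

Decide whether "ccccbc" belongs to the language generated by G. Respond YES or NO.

CNF form of G:
  S -> S T2 | T2 X5 | c
  A -> T0 T1 | T2 T2
  B -> A X3 | T2 X4 | a
  T0 -> b
  T1 -> a
  T2 -> c
  X3 -> T0 T2
  X4 -> T1 T2
  X5 -> A B

CYK fill:
  T[0,0] 'c' = {S,T2}  orig:{S}
  T[1,1] 'c' = {S,T2}  orig:{S}
  T[2,2] 'c' = {S,T2}  orig:{S}
  T[3,3] 'c' = {S,T2}  orig:{S}
  T[4,4] 'b' = {T0}  orig:{}
  T[5,5] 'c' = {S,T2}  orig:{S}
  T[0,1] 'cc' = {A,S}
  T[1,2] 'cc' = {A,S}
  T[2,3] 'cc' = {A,S}
  T[3,4] 'cb' = ∅
  T[4,5] 'bc' = {X3}  orig:{}
  T[0,2] 'ccc' = {S}
  T[1,3] 'ccc' = {S}
  T[2,4] 'ccb' = ∅
  T[3,5] 'cbc' = ∅
  T[0,3] 'cccc' = {S}
  T[1,4] 'cccb' = ∅
  T[2,5] 'ccbc' = {B}
  T[0,4] 'ccccb' = ∅
  T[1,5] 'cccbc' = ∅
  T[0,5] 'ccccbc' = {X5}  orig:{}

S ∉ T[0,5] ⇒ NO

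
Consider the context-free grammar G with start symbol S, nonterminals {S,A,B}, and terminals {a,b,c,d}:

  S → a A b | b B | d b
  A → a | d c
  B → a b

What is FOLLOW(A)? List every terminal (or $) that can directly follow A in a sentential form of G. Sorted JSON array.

FIRST iteration:
[1]
  A via A→a: +{a}
  A via A→d c: +{d}
  B via B→a b: +{a}
  S via S→a A b: +{a}
  S via S→b B: +{b}
  S via S→d b: +{d}
  FIRST(S)={a,b,d}  FIRST(A)={a,d}  FIRST(B)={a}
[2] (no change)
  FIRST(S)={a,b,d}  FIRST(A)={a,d}  FIRST(B)={a}

FOLLOW sets:
initialize: $ ∈ FOLLOW(S)
pass 1:
  S→a A b: FOLLOW(A) ⊇ FIRST(b) = {b}; new: +{b}
  S→b B: FOLLOW(B) ⊇ FOLLOW(S) ⊇ {$}; new: +{$}
  S: {$}  A: {b}  B: {$}
pass 2: (no change)
  S: {$}  A: {b}  B: {$}

FOLLOW(A) = ["b"]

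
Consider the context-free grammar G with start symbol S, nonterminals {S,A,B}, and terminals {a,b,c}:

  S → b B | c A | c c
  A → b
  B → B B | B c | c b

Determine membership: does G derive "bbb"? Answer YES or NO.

Convert to CNF:
  S -> T0 A | T0 T0 | T1 B
  A -> b
  B -> B B | B T0 | T0 T1
  T0 -> c
  T1 -> b

CYK fill:
  T[0,0] 'b' = {A,T1}  orig:{A}
  T[1,1] 'b' = {A,T1}  orig:{A}
  T[2,2] 'b' = {A,T1}  orig:{A}
  T[0,1] 'bb' = ∅
  T[1,2] 'bb' = ∅
  T[0,2] 'bbb' = ∅

S ∉ T[0,2] ⇒ NO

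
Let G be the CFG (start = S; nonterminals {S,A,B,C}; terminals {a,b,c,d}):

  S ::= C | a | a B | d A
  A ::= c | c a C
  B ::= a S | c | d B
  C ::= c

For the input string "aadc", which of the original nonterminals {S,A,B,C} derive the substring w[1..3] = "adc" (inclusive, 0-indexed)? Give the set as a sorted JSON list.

Convert to CNF:
  S -> T1 B | T2 A | a | c
  A -> T0 X3 | c
  B -> T1 S | T2 B | c
  C -> c
  T0 -> c
  T1 -> a
  T2 -> d
  X3 -> T1 C

CYK fill, restricted to cells inside w[1..3]:
  cell(1,1) a: {S,T1}  orig:{S}
  cell(2,2) d: {T2}  orig:{}
  cell(3,3) c: {A,B,C,S,T0}  orig:{A,B,C,S}
  cell(1,2) ad: ∅
  cell(2,3) dc: {B,S}
  cell(1,3) adc: {B,S}

Original NTs in T[1,3] deriving "adc": ["B", "S"]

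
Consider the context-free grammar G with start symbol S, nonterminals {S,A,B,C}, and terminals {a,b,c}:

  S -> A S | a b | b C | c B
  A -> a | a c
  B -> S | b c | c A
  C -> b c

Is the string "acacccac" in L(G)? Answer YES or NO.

CNF form of G:
  S -> A S | T0 T2 | T1 B | T2 C
  A -> T0 T1 | a
  B -> A S | T0 T2 | T1 A | T1 B | T2 C | T2 T1
  C -> T2 T1
  T0 -> a
  T1 -> c
  T2 -> b

Fill CYK table bottom-up:
  cell(0,0) a: {A,T0}  orig:{A}
  cell(1,1) c: {T1}  orig:{}
  cell(2,2) a: {A,T0}  orig:{A}
  cell(3,3) c: {T1}  orig:{}
  cell(4,4) c: {T1}  orig:{}
  cell(5,5) c: {T1}  orig:{}
  cell(6,6) a: {A,T0}  orig:{A}
  cell(7,7) c: {T1}  orig:{}
  cell(0,1) ac: {A}
  cell(1,2) ca: {B}
  cell(2,3) ac: {A}
  cell(3,4) cc: ∅
  cell(4,5) cc: ∅
  cell(5,6) ca: {B}
  cell(6,7) ac: {A}
  cell(0,2) aca: ∅
  cell(1,3) cac: {B}
  cell(2,4) acc: ∅
  cell(3,5) ccc: ∅
  cell(4,6) cca: {B,S}
  cell(5,7) cac: {B}
  cell(0,3) acac: ∅
  cell(1,4) cacc: ∅
  cell(2,5) accc: ∅
  cell(3,6) ccca: {B,S}
  cell(4,7) ccac: {B,S}
  cell(0,4) acacc: ∅
  cell(1,5) caccc: ∅
  cell(2,6) accca: {B,S}
  cell(3,7) cccac: {B,S}
  cell(0,5) acaccc: ∅
  cell(1,6) caccca: {B,S}
  cell(2,7) acccac: {B,S}
  cell(0,6) acaccca: {B,S}
  cell(1,7) cacccac: {B,S}
  cell(0,7) acacccac: {B,S}

S ∈ T[0,7] ⇒ YES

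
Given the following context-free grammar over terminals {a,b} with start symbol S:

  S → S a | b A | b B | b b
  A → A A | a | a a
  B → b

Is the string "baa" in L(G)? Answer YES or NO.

CNF form of G:
  S -> S T0 | T1 A | T1 B | T1 T1
  A -> A A | T0 T0 | a
  B -> b
  T0 -> a
  T1 -> b

Fill CYK table bottom-up:
  T[0,0] 'b' = {B,T1}  orig:{B}
  T[1,1] 'a' = {A,T0}  orig:{A}
  T[2,2] 'a' = {A,T0}  orig:{A}
  T[0,1] 'ba' = {S}
  T[1,2] 'aa' = {A}
  T[0,2] 'baa' = {S}

S ∈ T[0,2] ⇒ YES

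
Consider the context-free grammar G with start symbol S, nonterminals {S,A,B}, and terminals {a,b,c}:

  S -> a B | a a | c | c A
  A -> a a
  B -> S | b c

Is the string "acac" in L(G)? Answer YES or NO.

CNF form of G:
  S -> T0 B | T0 T0 | T2 A | c
  A -> T0 T0
  B -> T0 B | T0 T0 | T1 T2 | T2 A | c
  T0 -> a
  T1 -> b
  T2 -> c

CYK table (by increasing span):
  [0..0]={T0}  "a"  orig:{}
  [1..1]={B,S,T2}  "c"  orig:{B,S}
  [2..2]={T0}  "a"  orig:{}
  [3..3]={B,S,T2}  "c"  orig:{B,S}
  [0..1]={B,S}  "ac"
  [1..2]=∅  "ca"
  [2..3]={B,S}  "ac"
  [0..2]=∅  "aca"
  [1..3]=∅  "cac"
  [0..3]=∅  "acac"

S ∉ T[0,3] ⇒ NO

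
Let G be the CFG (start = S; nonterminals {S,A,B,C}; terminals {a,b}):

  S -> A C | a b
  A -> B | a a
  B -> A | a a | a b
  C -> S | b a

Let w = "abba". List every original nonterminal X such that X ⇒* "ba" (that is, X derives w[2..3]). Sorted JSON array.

Convert to CNF:
  S -> A C | T0 T1
  A -> T0 T0 | T0 T1
  B -> T0 T0 | T0 T1
  C -> A C | T0 T1 | T1 T0
  T0 -> a
  T1 -> b

Fill CYK table bottom-up (cells [i..j] with 2 ≤ i ≤ j ≤ 3 only):
  cell(2,2) b: {T1}  orig:{}
  cell(3,3) a: {T0}  orig:{}
  cell(2,3) ba: {C}

Original NTs in T[2,3] deriving "ba": ["C"]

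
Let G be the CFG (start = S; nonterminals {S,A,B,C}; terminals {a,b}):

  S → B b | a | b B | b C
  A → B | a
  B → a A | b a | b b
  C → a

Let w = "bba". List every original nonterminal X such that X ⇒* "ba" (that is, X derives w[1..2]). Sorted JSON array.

CNF form of G:
  S -> B T1 | T1 B | T1 C | a
  A -> T0 A | T1 T0 | T1 T1 | a
  B -> T0 A | T1 T0 | T1 T1
  C -> a
  T0 -> a
  T1 -> b

CYK fill (cells [i..j] with 1 ≤ i ≤ j ≤ 2 only):
  cell(1,1) b: {T1}  orig:{}
  cell(2,2) a: {A,C,S,T0}  orig:{A,C,S}
  cell(1,2) ba: {A,B,S}

Original NTs in T[1,2] deriving "ba": ["A", "B", "S"]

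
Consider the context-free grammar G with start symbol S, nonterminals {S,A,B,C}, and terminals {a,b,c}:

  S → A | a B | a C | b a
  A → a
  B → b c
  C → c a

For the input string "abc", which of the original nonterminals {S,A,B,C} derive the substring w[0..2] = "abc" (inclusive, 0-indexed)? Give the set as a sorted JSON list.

CNF form of G:
  S -> T0 T2 | T2 B | T2 C | a
  A -> a
  B -> T0 T1
  C -> T1 T2
  T0 -> b
  T1 -> c
  T2 -> a

Fill CYK table bottom-up, restricted to cells inside w[0..2]:
  cell(0,0) a: {A,S,T2}  orig:{A,S}
  cell(1,1) b: {T0}  orig:{}
  cell(2,2) c: {T1}  orig:{}
  cell(0,1) ab: ∅
  cell(1,2) bc: {B}
  cell(0,2) abc: {S}

Original NTs in T[0,2] deriving "abc": ["S"]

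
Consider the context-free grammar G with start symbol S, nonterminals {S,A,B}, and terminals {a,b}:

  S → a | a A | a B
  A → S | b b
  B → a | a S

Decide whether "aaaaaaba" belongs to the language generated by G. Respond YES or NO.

Convert to CNF:
  S -> T0 A | T0 B | a
  A -> T0 A | T0 B | T1 T1 | a
  B -> T0 S | a
  T0 -> a
  T1 -> b

Fill CYK table bottom-up:
  T[0,0] 'a' = {A,B,S,T0}  orig:{A,B,S}
  T[1,1] 'a' = {A,B,S,T0}  orig:{A,B,S}
  T[2,2] 'a' = {A,B,S,T0}  orig:{A,B,S}
  T[3,3] 'a' = {A,B,S,T0}  orig:{A,B,S}
  T[4,4] 'a' = {A,B,S,T0}  orig:{A,B,S}
  T[5,5] 'a' = {A,B,S,T0}  orig:{A,B,S}
  T[6,6] 'b' = {T1}  orig:{}
  T[7,7] 'a' = {A,B,S,T0}  orig:{A,B,S}
  T[0,1] 'aa' = {A,B,S}
  T[1,2] 'aa' = {A,B,S}
  T[2,3] 'aa' = {A,B,S}
  T[3,4] 'aa' = {A,B,S}
  T[4,5] 'aa' = {A,B,S}
  T[5,6] 'ab' = ∅
  T[6,7] 'ba' = ∅
  T[0,2] 'aaa' = {A,B,S}
  T[1,3] 'aaa' = {A,B,S}
  T[2,4] 'aaa' = {A,B,S}
  T[3,5] 'aaa' = {A,B,S}
  T[4,6] 'aab' = ∅
  T[5,7] 'aba' = ∅
  T[0,3] 'aaaa' = {A,B,S}
  T[1,4] 'aaaa' = {A,B,S}
  T[2,5] 'aaaa' = {A,B,S}
  T[3,6] 'aaab' = ∅
  T[4,7] 'aaba' = ∅
  T[0,4] 'aaaaa' = {A,B,S}
  T[1,5] 'aaaaa' = {A,B,S}
  T[2,6] 'aaaab' = ∅
  T[3,7] 'aaaba' = ∅
  T[0,5] 'aaaaaa' = {A,B,S}
  T[1,6] 'aaaaab' = ∅
  T[2,7] 'aaaaba' = ∅
  T[0,6] 'aaaaaab' = ∅
  T[1,7] 'aaaaaba' = ∅
  T[0,7] 'aaaaaaba' = ∅

S ∉ T[0,7] ⇒ NO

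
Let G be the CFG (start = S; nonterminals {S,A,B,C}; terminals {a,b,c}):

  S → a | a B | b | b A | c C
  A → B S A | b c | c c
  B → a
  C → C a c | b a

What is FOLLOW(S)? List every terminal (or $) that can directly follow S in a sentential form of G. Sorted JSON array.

FIRST sets, iterate to fixpoint:
iter 1:
  A via A→b c: +{b}
  A via A→c c: +{c}
  B via B→a: +{a}
  C via C→b a: +{b}
  S via S→a: +{a}
  S via S→b: +{b}
  S via S→c C: +{c}
  S: {a,b,c}  A: {b,c}  B: {a}  C: {b}
iter 2:
  A via A→B S A: +{a}
  S: {a,b,c}  A: {a,b,c}  B: {a}  C: {b}
iter 3: — fixpoint
  S: {a,b,c}  A: {a,b,c}  B: {a}  C: {b}

Compute FOLLOW by fixpoint:
seed FOLLOW(S) with $
iter 1:
  A→B S A: FOLLOW(B) ⊇ FIRST(S) = {a,b,c}; new: +{a,b,c}
  A→B S A: FOLLOW(S) ⊇ FIRST(A) = {a,b,c}; new: +{a,b,c}
  C→C a c: FOLLOW(C) ⊇ FIRST(a) = {a}; new: +{a}
  S→a B: FOLLOW(B) ⊇ FOLLOW(S) ⊇ {$,a,b,c}; new: +{$}
  S→b A: FOLLOW(A) ⊇ FOLLOW(S) ⊇ {$,a,b,c}; new: +{$,a,b,c}
  S→c C: FOLLOW(C) ⊇ FOLLOW(S) ⊇ {$,a,b,c}; new: +{$,b,c}
  FOLLOW(S)={$,a,b,c}  FOLLOW(A)={$,a,b,c}  FOLLOW(B)={$,a,b,c}  FOLLOW(C)={$,a,b,c}
iter 2: (stable)
  FOLLOW(S)={$,a,b,c}  FOLLOW(A)={$,a,b,c}  FOLLOW(B)={$,a,b,c}  FOLLOW(C)={$,a,b,c}

FOLLOW(S) = ["$", "a", "b", "c"]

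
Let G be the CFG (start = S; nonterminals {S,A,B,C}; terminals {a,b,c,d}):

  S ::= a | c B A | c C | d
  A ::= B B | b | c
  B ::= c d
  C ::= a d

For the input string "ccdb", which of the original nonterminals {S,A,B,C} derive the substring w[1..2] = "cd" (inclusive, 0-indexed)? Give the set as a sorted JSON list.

CNF form of G:
  S -> T0 C | T0 X3 | a | d
  A -> B B | b | c
  B -> T0 T1
  C -> T2 T1
  T0 -> c
  T1 -> d
  T2 -> a
  X3 -> B A

CYK fill — only the sub-triangle for w[1..2]:
  [1..1]={A,T0}  "c"  orig:{A}
  [2..2]={S,T1}  "d"  orig:{S}
  [1..2]={B}  "cd"

Original NTs in T[1,2] deriving "cd": ["B"]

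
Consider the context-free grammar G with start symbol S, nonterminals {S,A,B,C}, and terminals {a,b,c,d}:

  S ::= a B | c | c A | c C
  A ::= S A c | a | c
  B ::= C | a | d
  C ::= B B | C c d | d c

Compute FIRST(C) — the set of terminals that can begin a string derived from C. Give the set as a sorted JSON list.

FIRST sets, iterate to fixpoint:
pass 1:
  A via A→a: +{a}
  A via A→c: +{c}
  B via B→a: +{a}
  B via B→d: +{d}
  C via C→B B: +{a,d}
  S via S→a B: +{a}
  S via S→c: +{c}
  S: {a,c}  A: {a,c}  B: {a,d}  C: {a,d}
pass 2: — fixpoint
  S: {a,c}  A: {a,c}  B: {a,d}  C: {a,d}

FIRST(C) = ["a", "d"]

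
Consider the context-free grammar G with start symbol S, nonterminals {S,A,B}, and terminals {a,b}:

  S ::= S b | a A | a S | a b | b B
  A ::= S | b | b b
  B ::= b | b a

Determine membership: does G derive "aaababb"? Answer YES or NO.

Convert to CNF:
  S -> S T0 | T0 B | T1 A | T1 S | T1 T0
  A -> S T0 | T0 B | T0 T0 | T1 A | T1 S | T1 T0 | b
  B -> T0 T1 | b
  T0 -> b
  T1 -> a

CYK table (by increasing span):
  [0..0]={T1}  "a"  orig:{}
  [1..1]={T1}  "a"  orig:{}
  [2..2]={T1}  "a"  orig:{}
  [3..3]={A,B,T0}  "b"  orig:{A,B}
  [4..4]={T1}  "a"  orig:{}
  [5..5]={A,B,T0}  "b"  orig:{A,B}
  [6..6]={A,B,T0}  "b"  orig:{A,B}
  [0..1]=∅  "aa"
  [1..2]=∅  "aa"
  [2..3]={A,S}  "ab"
  [3..4]={B}  "ba"
  [4..5]={A,S}  "ab"
  [5..6]={A,S}  "bb"
  [0..2]=∅  "aaa"
  [1..3]={A,S}  "aab"
  [2..4]=∅  "aba"
  [3..5]=∅  "bab"
  [4..6]={A,S}  "abb"
  [0..3]={A,S}  "aaab"
  [1..4]=∅  "aaba"
  [2..5]=∅  "abab"
  [3..6]=∅  "babb"
  [0..4]=∅  "aaaba"
  [1..5]=∅  "aabab"
  [2..6]=∅  "ababb"
  [0..5]=∅  "aaabab"
  [1..6]=∅  "aababb"
  [0..6]=∅  "aaababb"

S ∉ T[0,6] ⇒ NO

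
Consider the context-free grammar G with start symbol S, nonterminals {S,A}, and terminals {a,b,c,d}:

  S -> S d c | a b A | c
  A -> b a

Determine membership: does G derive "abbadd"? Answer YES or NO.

CNF form of G:
  S -> S X4 | T1 X5 | c
  A -> T0 T1
  T0 -> b
  T1 -> a
  T2 -> d
  T3 -> c
  X4 -> T2 T3
  X5 -> T0 A

CYK table (by increasing span):
  T[0,0] 'a' = {T1}  orig:{}
  T[1,1] 'b' = {T0}  orig:{}
  T[2,2] 'b' = {T0}  orig:{}
  T[3,3] 'a' = {T1}  orig:{}
  T[4,4] 'd' = {T2}  orig:{}
  T[5,5] 'd' = {T2}  orig:{}
  T[0,1] 'ab' = ∅
  T[1,2] 'bb' = ∅
  T[2,3] 'ba' = {A}
  T[3,4] 'ad' = ∅
  T[4,5] 'dd' = ∅
  T[0,2] 'abb' = ∅
  T[1,3] 'bba' = {X5}  orig:{}
  T[2,4] 'bad' = ∅
  T[3,5] 'add' = ∅
  T[0,3] 'abba' = {S}
  T[1,4] 'bbad' = ∅
  T[2,5] 'badd' = ∅
  T[0,4] 'abbad' = ∅
  T[1,5] 'bbadd' = ∅
  T[0,5] 'abbadd' = ∅

S ∉ T[0,5] ⇒ NO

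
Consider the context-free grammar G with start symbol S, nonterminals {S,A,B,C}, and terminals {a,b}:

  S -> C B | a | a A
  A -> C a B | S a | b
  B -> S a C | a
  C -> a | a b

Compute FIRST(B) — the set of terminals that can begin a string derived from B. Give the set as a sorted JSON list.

FIRST iteration:
[1]
  A via A→b: +{b}
  B via B→a: +{a}
  C via C→a: +{a}
  S via S→C B: +{a}
  FIRST(S)={a}  FIRST(A)={b}  FIRST(B)={a}  FIRST(C)={a}
[2]
  A via A→C a B: +{a}
  FIRST(S)={a}  FIRST(A)={a,b}  FIRST(B)={a}  FIRST(C)={a}
[3] (no change)
  FIRST(S)={a}  FIRST(A)={a,b}  FIRST(B)={a}  FIRST(C)={a}

FIRST(B) = ["a"]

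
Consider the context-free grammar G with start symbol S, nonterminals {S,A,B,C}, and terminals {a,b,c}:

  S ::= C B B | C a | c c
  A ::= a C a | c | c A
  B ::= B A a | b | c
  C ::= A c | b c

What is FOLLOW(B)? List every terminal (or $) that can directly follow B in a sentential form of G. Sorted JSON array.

Compute FIRST by fixpoint:
[1]
  A via A→a C a: +{a}
  A via A→c: +{c}
  B via B→b: +{b}
  B via B→c: +{c}
  C via C→A c: +{a,c}
  C via C→b c: +{b}
  S via S→C B B: +{a,b,c}
  FIRST[S]={a,b,c}  FIRST[A]={a,c}  FIRST[B]={b,c}  FIRST[C]={a,b,c}
[2] (stable)
  FIRST[S]={a,b,c}  FIRST[A]={a,c}  FIRST[B]={b,c}  FIRST[C]={a,b,c}

FOLLOW sets:
FOLLOW(S) := {$}
round 1:
  A→a C a: FOLLOW(C) ⊇ FIRST(a) = {a}; new: +{a}
  B→B A a: FOLLOW(B) ⊇ FIRST(A) = {a,c}; new: +{a,c}
  B→B A a: FOLLOW(A) ⊇ FIRST(a) = {a}; new: +{a}
  C→A c: FOLLOW(A) ⊇ FIRST(c) = {c}; new: +{c}
  S→C B B: FOLLOW(C) ⊇ FIRST(B) = {b,c}; new: +{b,c}
  S→C B B: FOLLOW(B) ⊇ FIRST(B) = {b,c}; new: +{b}
  S→C B B: FOLLOW(B) ⊇ FOLLOW(S) ⊇ {$}; new: +{$}
  S: {$}  A: {a,c}  B: {$,a,b,c}  C: {a,b,c}
round 2: — fixpoint
  S: {$}  A: {a,c}  B: {$,a,b,c}  C: {a,b,c}

FOLLOW(B) = ["$", "a", "b", "c"]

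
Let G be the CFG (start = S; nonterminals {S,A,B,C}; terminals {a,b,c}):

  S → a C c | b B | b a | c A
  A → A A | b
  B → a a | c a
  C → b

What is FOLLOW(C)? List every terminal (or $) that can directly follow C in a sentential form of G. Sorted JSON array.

FIRST sets, iterate to fixpoint:
round 1:
  A via A→b: +{b}
  B via B→a a: +{a}
  B via B→c a: +{c}
  C via C→b: +{b}
  S via S→a C c: +{a}
  S via S→b B: +{b}
  S via S→c A: +{c}
  FIRST[S]={a,b,c}  FIRST[A]={b}  FIRST[B]={a,c}  FIRST[C]={b}
round 2: (no change)
  FIRST[S]={a,b,c}  FIRST[A]={b}  FIRST[B]={a,c}  FIRST[C]={b}

FOLLOW sets:
initialize: $ ∈ FOLLOW(S)
iter 1:
  A→A A: FOLLOW(A) ⊇ FIRST(A) = {b}; new: +{b}
  S→a C c: FOLLOW(C) ⊇ FIRST(c) = {c}; new: +{c}
  S→b B: FOLLOW(B) ⊇ FOLLOW(S) ⊇ {$}; new: +{$}
  S→c A: FOLLOW(A) ⊇ FOLLOW(S) ⊇ {$}; new: +{$}
  FOLLOW[S]={$}  FOLLOW[A]={$,b}  FOLLOW[B]={$}  FOLLOW[C]={c}
iter 2: done
  FOLLOW[S]={$}  FOLLOW[A]={$,b}  FOLLOW[B]={$}  FOLLOW[C]={c}

FOLLOW(C) = ["c"]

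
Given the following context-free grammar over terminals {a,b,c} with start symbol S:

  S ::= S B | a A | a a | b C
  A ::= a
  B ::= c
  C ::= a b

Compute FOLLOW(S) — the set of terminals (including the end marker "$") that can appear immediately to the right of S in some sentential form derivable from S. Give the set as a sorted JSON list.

FIRST iteration:
[1]
  A via A→a: +{a}
  B via B→c: +{c}
  C via C→a b: +{a}
  S via S→a A: +{a}
  S via S→b C: +{b}
  FIRST(S)={a,b}  FIRST(A)={a}  FIRST(B)={c}  FIRST(C)={a}
[2] (no change)
  FIRST(S)={a,b}  FIRST(A)={a}  FIRST(B)={c}  FIRST(C)={a}

FOLLOW iteration:
initialize: $ ∈ FOLLOW(S)
round 1:
  S→S B: FOLLOW(S) ⊇ FIRST(B) = {c}; new: +{c}
  S→S B: FOLLOW(B) ⊇ FOLLOW(S) ⊇ {$,c}; new: +{$,c}
  S→a A: FOLLOW(A) ⊇ FOLLOW(S) ⊇ {$,c}; new: +{$,c}
  S→b C: FOLLOW(C) ⊇ FOLLOW(S) ⊇ {$,c}; new: +{$,c}
  FOLLOW[S]={$,c}  FOLLOW[A]={$,c}  FOLLOW[B]={$,c}  FOLLOW[C]={$,c}
round 2: — fixpoint
  FOLLOW[S]={$,c}  FOLLOW[A]={$,c}  FOLLOW[B]={$,c}  FOLLOW[C]={$,c}

FOLLOW(S) = ["$", "c"]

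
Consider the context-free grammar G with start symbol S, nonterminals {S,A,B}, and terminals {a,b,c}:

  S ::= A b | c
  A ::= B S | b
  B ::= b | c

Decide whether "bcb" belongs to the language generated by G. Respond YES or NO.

CNF form of G:
  S -> A T0 | c
  A -> B S | b
  B -> b | c
  T0 -> b

CYK fill:
  cell(0,0) b: {A,B,T0}  orig:{A,B}
  cell(1,1) c: {B,S}
  cell(2,2) b: {A,B,T0}  orig:{A,B}
  cell(0,1) bc: {A}
  cell(1,2) cb: ∅
  cell(0,2) bcb: {S}

S ∈ T[0,2] ⇒ YES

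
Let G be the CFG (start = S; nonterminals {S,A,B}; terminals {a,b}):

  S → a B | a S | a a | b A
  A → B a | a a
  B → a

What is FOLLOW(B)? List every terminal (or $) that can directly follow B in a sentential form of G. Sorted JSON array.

FIRST sets, iterate to fixpoint:
[1]
  A via A→a a: +{a}
  B via B→a: +{a}
  S via S→a B: +{a}
  S via S→b A: +{b}
  FIRST(S)={a,b}  FIRST(A)={a}  FIRST(B)={a}
[2] done
  FIRST(S)={a,b}  FIRST(A)={a}  FIRST(B)={a}

Compute FOLLOW by fixpoint:
seed FOLLOW(S) with $
iter 1:
  A→B a: FOLLOW(B) ⊇ FIRST(a) = {a}; new: +{a}
  S→a B: FOLLOW(B) ⊇ FOLLOW(S) ⊇ {$}; new: +{$}
  S→b A: FOLLOW(A) ⊇ FOLLOW(S) ⊇ {$}; new: +{$}
  FOLLOW[S]={$}  FOLLOW[A]={$}  FOLLOW[B]={$,a}
iter 2: (no change)
  FOLLOW[S]={$}  FOLLOW[A]={$}  FOLLOW[B]={$,a}

FOLLOW(B) = ["$", "a"]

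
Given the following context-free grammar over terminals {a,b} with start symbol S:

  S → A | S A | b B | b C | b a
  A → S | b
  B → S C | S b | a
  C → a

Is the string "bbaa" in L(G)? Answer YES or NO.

CNF form of G:
  S -> S A | T0 B | T0 C | T0 T1 | b
  A -> S A | T0 B | T0 C | T0 T1 | b
  B -> S C | S T0 | a
  C -> a
  T0 -> b
  T1 -> a

Fill CYK table bottom-up:
  cell(0,0) b: {A,S,T0}  orig:{A,S}
  cell(1,1) b: {A,S,T0}  orig:{A,S}
  cell(2,2) a: {B,C,T1}  orig:{B,C}
  cell(3,3) a: {B,C,T1}  orig:{B,C}
  cell(0,1) bb: {A,B,S}
  cell(1,2) ba: {A,B,S}
  cell(2,3) aa: ∅
  cell(0,2) bba: {A,B,S}
  cell(1,3) baa: {B}
  cell(0,3) bbaa: {A,B,S}

S ∈ T[0,3] ⇒ YES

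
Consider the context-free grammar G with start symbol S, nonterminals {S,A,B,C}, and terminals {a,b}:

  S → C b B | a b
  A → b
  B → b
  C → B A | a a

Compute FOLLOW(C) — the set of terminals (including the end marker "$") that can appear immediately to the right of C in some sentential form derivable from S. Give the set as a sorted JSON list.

Compute FIRST by fixpoint:
round 1:
  A via A→b: +{b}
  B via B→b: +{b}
  C via C→B A: +{b}
  C via C→a a: +{a}
  S via S→C b B: +{a,b}
  S: {a,b}  A: {b}  B: {b}  C: {a,b}
round 2: — fixpoint
  S: {a,b}  A: {b}  B: {b}  C: {a,b}

Compute FOLLOW by fixpoint:
seed FOLLOW(S) with $
[1]
  C→B A: FOLLOW(B) ⊇ FIRST(A) = {b}; new: +{b}
  S→C b B: FOLLOW(C) ⊇ FIRST(b) = {b}; new: +{b}
  S→C b B: FOLLOW(B) ⊇ FOLLOW(S) ⊇ {$}; new: +{$}
  FOLLOW(S)={$}  FOLLOW(A)={}  FOLLOW(B)={$,b}  FOLLOW(C)={b}
[2]
  C→B A: FOLLOW(A) ⊇ FOLLOW(C) ⊇ {b}; new: +{b}
  FOLLOW(S)={$}  FOLLOW(A)={b}  FOLLOW(B)={$,b}  FOLLOW(C)={b}
[3] — fixpoint
  FOLLOW(S)={$}  FOLLOW(A)={b}  FOLLOW(B)={$,b}  FOLLOW(C)={b}

FOLLOW(C) = ["b"]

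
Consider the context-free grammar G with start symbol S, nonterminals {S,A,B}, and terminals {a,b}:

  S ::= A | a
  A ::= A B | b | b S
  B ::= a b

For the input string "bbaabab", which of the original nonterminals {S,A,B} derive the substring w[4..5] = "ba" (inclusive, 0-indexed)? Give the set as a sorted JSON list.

CNF form of G:
  S -> A B | T0 S | a | b
  A -> A B | T0 S | b
  B -> T1 T0
  T0 -> b
  T1 -> a

CYK fill (cells [i..j] with 4 ≤ i ≤ j ≤ 5 only):
  cell(4,4) b: {A,S,T0}  orig:{A,S}
  cell(5,5) a: {S,T1}  orig:{S}
  cell(4,5) ba: {A,S}

Original NTs in T[4,5] deriving "ba": ["A", "S"]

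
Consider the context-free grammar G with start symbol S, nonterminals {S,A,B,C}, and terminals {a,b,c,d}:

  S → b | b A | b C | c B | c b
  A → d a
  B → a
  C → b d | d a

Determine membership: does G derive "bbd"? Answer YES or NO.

Convert to CNF:
  S -> T2 A | T2 C | T3 B | T3 T2 | b
  A -> T0 T1
  B -> a
  C -> T0 T1 | T2 T0
  T0 -> d
  T1 -> a
  T2 -> b
  T3 -> c

CYK table (by increasing span):
  [0..0]={S,T2}  "b"  orig:{S}
  [1..1]={S,T2}  "b"  orig:{S}
  [2..2]={T0}  "d"  orig:{}
  [0..1]=∅  "bb"
  [1..2]={C}  "bd"
  [0..2]={S}  "bbd"

S ∈ T[0,2] ⇒ YES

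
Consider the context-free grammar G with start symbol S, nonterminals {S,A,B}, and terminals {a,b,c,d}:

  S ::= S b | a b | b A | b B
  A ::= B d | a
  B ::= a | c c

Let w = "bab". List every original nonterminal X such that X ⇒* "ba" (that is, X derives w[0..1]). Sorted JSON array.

CNF form of G:
  S -> S T2 | T2 A | T2 B | T3 T2
  A -> B T0 | a
  B -> T1 T1 | a
  T0 -> d
  T1 -> c
  T2 -> b
  T3 -> a

CYK fill (cells [i..j] with 0 ≤ i ≤ j ≤ 1 only):
  cell(0,0) b: {T2}  orig:{}
  cell(1,1) a: {A,B,T3}  orig:{A,B}
  cell(0,1) ba: {S}

Original NTs in T[0,1] deriving "ba": ["S"]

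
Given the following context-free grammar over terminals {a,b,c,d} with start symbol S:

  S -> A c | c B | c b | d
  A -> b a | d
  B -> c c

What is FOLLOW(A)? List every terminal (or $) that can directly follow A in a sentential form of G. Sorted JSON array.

FIRST iteration:
pass 1:
  A via A→b a: +{b}
  A via A→d: +{d}
  B via B→c c: +{c}
  S via S→A c: +{b,d}
  S via S→c B: +{c}
  FIRST(S)={b,c,d}  FIRST(A)={b,d}  FIRST(B)={c}
pass 2: (stable)
  FIRST(S)={b,c,d}  FIRST(A)={b,d}  FIRST(B)={c}

FOLLOW iteration:
seed FOLLOW(S) with $
pass 1:
  S→A c: FOLLOW(A) ⊇ FIRST(c) = {c}; new: +{c}
  S→c B: FOLLOW(B) ⊇ FOLLOW(S) ⊇ {$}; new: +{$}
  FOLLOW[S]={$}  FOLLOW[A]={c}  FOLLOW[B]={$}
pass 2: — fixpoint
  FOLLOW[S]={$}  FOLLOW[A]={c}  FOLLOW[B]={$}

FOLLOW(A) = ["c"]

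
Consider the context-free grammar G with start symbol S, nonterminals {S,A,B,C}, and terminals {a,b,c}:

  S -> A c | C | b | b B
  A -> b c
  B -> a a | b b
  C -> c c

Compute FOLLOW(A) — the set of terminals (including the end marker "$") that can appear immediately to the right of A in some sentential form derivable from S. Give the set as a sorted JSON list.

FIRST iteration:
[1]
  A via A→b c: +{b}
  B via B→a a: +{a}
  B via B→b b: +{b}
  C via C→c c: +{c}
  S via S→A c: +{b}
  S via S→C: +{c}
  FIRST[S]={b,c}  FIRST[A]={b}  FIRST[B]={a,b}  FIRST[C]={c}
[2] — fixpoint
  FIRST[S]={b,c}  FIRST[A]={b}  FIRST[B]={a,b}  FIRST[C]={c}

Compute FOLLOW by fixpoint:
initialize: $ ∈ FOLLOW(S)
iter 1:
  S→A c: FOLLOW(A) ⊇ FIRST(c) = {c}; new: +{c}
  S→C: FOLLOW(C) ⊇ FOLLOW(S) ⊇ {$}; new: +{$}
  S→b B: FOLLOW(B) ⊇ FOLLOW(S) ⊇ {$}; new: +{$}
  FOLLOW(S)={$}  FOLLOW(A)={c}  FOLLOW(B)={$}  FOLLOW(C)={$}
iter 2: (no change)
  FOLLOW(S)={$}  FOLLOW(A)={c}  FOLLOW(B)={$}  FOLLOW(C)={$}

FOLLOW(A) = ["c"]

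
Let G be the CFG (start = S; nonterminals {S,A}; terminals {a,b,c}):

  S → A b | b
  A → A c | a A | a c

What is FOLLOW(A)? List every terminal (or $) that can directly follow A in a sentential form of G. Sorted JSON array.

FIRST sets, iterate to fixpoint:
round 1:
  A via A→a A: +{a}
  S via S→A b: +{a}
  S via S→b: +{b}
  FIRST(S)={a,b}  FIRST(A)={a}
round 2: (no change)
  FIRST(S)={a,b}  FIRST(A)={a}

FOLLOW sets:
initialize: $ ∈ FOLLOW(S)
pass 1:
  A→A c: FOLLOW(A) ⊇ FIRST(c) = {c}; new: +{c}
  S→A b: FOLLOW(A) ⊇ FIRST(b) = {b}; new: +{b}
  S: {$}  A: {b,c}
pass 2: done
  S: {$}  A: {b,c}

FOLLOW(A) = ["b", "c"]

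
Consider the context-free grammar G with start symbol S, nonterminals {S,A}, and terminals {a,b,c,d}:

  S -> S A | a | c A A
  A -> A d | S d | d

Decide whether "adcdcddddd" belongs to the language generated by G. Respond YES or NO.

CNF form of G:
  S -> S A | T1 X2 | a
  A -> A T0 | S T0 | d
  T0 -> d
  T1 -> c
  X2 -> A A

CYK fill:
  [0..0]={S}  "a"
  [1..1]={A,T0}  "d"  orig:{A}
  [2..2]={T1}  "c"  orig:{}
  [3..3]={A,T0}  "d"  orig:{A}
  [4..4]={T1}  "c"  orig:{}
  [5..5]={A,T0}  "d"  orig:{A}
  [6..6]={A,T0}  "d"  orig:{A}
  [7..7]={A,T0}  "d"  orig:{A}
  [8..8]={A,T0}  "d"  orig:{A}
  [9..9]={A,T0}  "d"  orig:{A}
  [0..1]={A,S}  "ad"
  [1..2]=∅  "dc"
  [2..3]=∅  "cd"
  [3..4]=∅  "dc"
  [4..5]=∅  "cd"
  [5..6]={A,X2}  "dd"  orig:{A}
  [6..7]={A,X2}  "dd"  orig:{A}
  [7..8]={A,X2}  "dd"  orig:{A}
  [8..9]={A,X2}  "dd"  orig:{A}
  [0..2]=∅  "adc"
  [1..3]=∅  "dcd"
  [2..4]=∅  "cdc"
  [3..5]=∅  "dcd"
  [4..6]={S}  "cdd"
  [5..7]={A,X2}  "ddd"  orig:{A}
  [6..8]={A,X2}  "ddd"  orig:{A}
  [7..9]={A,X2}  "ddd"  orig:{A}
  [0..3]=∅  "adcd"
  [1..4]=∅  "dcdc"
  [2..5]=∅  "cdcd"
  [3..6]=∅  "dcdd"
  [4..7]={A,S}  "cddd"
  [5..8]={A,X2}  "dddd"  orig:{A}
  [6..9]={A,X2}  "dddd"  orig:{A}
  [0..4]=∅  "adcdc"
  [1..5]=∅  "dcdcd"
  [2..6]=∅  "cdcdd"
  [3..7]={X2}  "dcddd"  orig:{}
  [4..8]={A,S,X2}  "cdddd"  orig:{A,S}
  [5..9]={A,X2}  "ddddd"  orig:{A}
  [0..5]=∅  "adcdcd"
  [1..6]=∅  "dcdcdd"
  [2..7]={S}  "cdcddd"
  [3..8]={X2}  "dcdddd"  orig:{}
  [4..9]={A,S,X2}  "cddddd"  orig:{A,S}
  [0..6]=∅  "adcdcdd"
  [1..7]=∅  "dcdcddd"
  [2..8]={A,S}  "cdcdddd"
  [3..9]={X2}  "dcddddd"  orig:{}
  [0..7]=∅  "adcdcddd"
  [1..8]={X2}  "dcdcdddd"  orig:{}
  [2..9]={A,S,X2}  "cdcddddd"  orig:{A,S}
  [0..8]={S,X2}  "adcdcdddd"  orig:{S}
  [1..9]={X2}  "dcdcddddd"  orig:{}
  [0..9]={A,S,X2}  "adcdcddddd"  orig:{A,S}

S ∈ T[0,9] ⇒ YES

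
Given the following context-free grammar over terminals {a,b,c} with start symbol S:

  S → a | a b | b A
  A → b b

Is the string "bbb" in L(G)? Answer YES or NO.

CNF form of G:
  S -> T0 A | T1 T0 | a
  A -> T0 T0
  T0 -> b
  T1 -> a

CYK fill:
  [0..0]={T0}  "b"  orig:{}
  [1..1]={T0}  "b"  orig:{}
  [2..2]={T0}  "b"  orig:{}
  [0..1]={A}  "bb"
  [1..2]={A}  "bb"
  [0..2]={S}  "bbb"

S ∈ T[0,2] ⇒ YES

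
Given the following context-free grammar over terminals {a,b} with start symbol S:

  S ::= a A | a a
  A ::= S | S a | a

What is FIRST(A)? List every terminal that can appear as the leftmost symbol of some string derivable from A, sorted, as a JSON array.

FIRST iteration:
pass 1:
  A via A→a: +{a}
  S via S→a A: +{a}
  S: {a}  A: {a}
pass 2: (no change)
  S: {a}  A: {a}

FIRST(A) = ["a"]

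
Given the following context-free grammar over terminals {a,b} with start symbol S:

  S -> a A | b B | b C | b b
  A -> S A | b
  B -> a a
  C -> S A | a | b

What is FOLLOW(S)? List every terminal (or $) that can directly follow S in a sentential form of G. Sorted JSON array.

FIRST sets, iterate to fixpoint:
pass 1:
  A via A→b: +{b}
  B via B→a a: +{a}
  C via C→a: +{a}
  C via C→b: +{b}
  S via S→a A: +{a}
  S via S→b B: +{b}
  FIRST(S)={a,b}  FIRST(A)={b}  FIRST(B)={a}  FIRST(C)={a,b}
pass 2:
  A via A→S A: +{a}
  FIRST(S)={a,b}  FIRST(A)={a,b}  FIRST(B)={a}  FIRST(C)={a,b}
pass 3: done
  FIRST(S)={a,b}  FIRST(A)={a,b}  FIRST(B)={a}  FIRST(C)={a,b}

FOLLOW iteration:
initialize: $ ∈ FOLLOW(S)
pass 1:
  A→S A: FOLLOW(S) ⊇ FIRST(A) = {a,b}; new: +{a,b}
  S→a A: FOLLOW(A) ⊇ FOLLOW(S) ⊇ {$,a,b}; new: +{$,a,b}
  S→b B: FOLLOW(B) ⊇ FOLLOW(S) ⊇ {$,a,b}; new: +{$,a,b}
  S→b C: FOLLOW(C) ⊇ FOLLOW(S) ⊇ {$,a,b}; new: +{$,a,b}
  FOLLOW(S)={$,a,b}  FOLLOW(A)={$,a,b}  FOLLOW(B)={$,a,b}  FOLLOW(C)={$,a,b}
pass 2: done
  FOLLOW(S)={$,a,b}  FOLLOW(A)={$,a,b}  FOLLOW(B)={$,a,b}  FOLLOW(C)={$,a,b}

FOLLOW(S) = ["$", "a", "b"]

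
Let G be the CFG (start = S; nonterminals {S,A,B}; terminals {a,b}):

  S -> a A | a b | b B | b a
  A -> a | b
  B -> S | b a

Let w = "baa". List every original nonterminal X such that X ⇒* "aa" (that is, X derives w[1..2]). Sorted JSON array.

Convert to CNF:
  S -> T0 A | T0 T1 | T1 B | T1 T0
  A -> a | b
  B -> T0 A | T0 T1 | T1 B | T1 T0
  T0 -> a
  T1 -> b

Fill CYK table bottom-up, restricted to cells inside w[1..2]:
  T[1,1] 'a' = {A,T0}  orig:{A}
  T[2,2] 'a' = {A,T0}  orig:{A}
  T[1,2] 'aa' = {B,S}

Original NTs in T[1,2] deriving "aa": ["B", "S"]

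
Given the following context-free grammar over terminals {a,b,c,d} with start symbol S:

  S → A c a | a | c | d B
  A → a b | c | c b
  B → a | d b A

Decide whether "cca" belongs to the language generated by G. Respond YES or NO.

CNF form of G:
  S -> A X5 | T3 B | a | c
  A -> T0 T1 | T2 T1 | c
  B -> T3 X4 | a
  T0 -> a
  T1 -> b
  T2 -> c
  T3 -> d
  X4 -> T1 A
  X5 -> T2 T0

CYK table (by increasing span):
  [0..0]={A,S,T2}  "c"  orig:{A,S}
  [1..1]={A,S,T2}  "c"  orig:{A,S}
  [2..2]={B,S,T0}  "a"  orig:{B,S}
  [0..1]=∅  "cc"
  [1..2]={X5}  "ca"  orig:{}
  [0..2]={S}  "cca"

S ∈ T[0,2] ⇒ YES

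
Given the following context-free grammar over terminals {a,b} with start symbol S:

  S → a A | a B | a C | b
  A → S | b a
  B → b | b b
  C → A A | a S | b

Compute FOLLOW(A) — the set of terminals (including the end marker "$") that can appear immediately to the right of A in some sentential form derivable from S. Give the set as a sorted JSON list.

Compute FIRST by fixpoint:
pass 1:
  A via A→b a: +{b}
  B via B→b: +{b}
  C via C→A A: +{b}
  C via C→a S: +{a}
  S via S→a A: +{a}
  S via S→b: +{b}
  FIRST(S)={a,b}  FIRST(A)={b}  FIRST(B)={b}  FIRST(C)={a,b}
pass 2:
  A via A→S: +{a}
  FIRST(S)={a,b}  FIRST(A)={a,b}  FIRST(B)={b}  FIRST(C)={a,b}
pass 3: (no change)
  FIRST(S)={a,b}  FIRST(A)={a,b}  FIRST(B)={b}  FIRST(C)={a,b}

Compute FOLLOW by fixpoint:
FOLLOW(S) := {$}
pass 1:
  C→A A: FOLLOW(A) ⊇ FIRST(A) = {a,b}; new: +{a,b}
  S→a A: FOLLOW(A) ⊇ FOLLOW(S) ⊇ {$}; new: +{$}
  S→a B: FOLLOW(B) ⊇ FOLLOW(S) ⊇ {$}; new: +{$}
  S→a C: FOLLOW(C) ⊇ FOLLOW(S) ⊇ {$}; new: +{$}
  FOLLOW(S)={$}  FOLLOW(A)={$,a,b}  FOLLOW(B)={$}  FOLLOW(C)={$}
pass 2:
  A→S: FOLLOW(S) ⊇ FOLLOW(A) ⊇ {$,a,b}; new: +{a,b}
  S→a B: FOLLOW(B) ⊇ FOLLOW(S) ⊇ {$,a,b}; new: +{a,b}
  S→a C: FOLLOW(C) ⊇ FOLLOW(S) ⊇ {$,a,b}; new: +{a,b}
  FOLLOW(S)={$,a,b}  FOLLOW(A)={$,a,b}  FOLLOW(B)={$,a,b}  FOLLOW(C)={$,a,b}
pass 3: — fixpoint
  FOLLOW(S)={$,a,b}  FOLLOW(A)={$,a,b}  FOLLOW(B)={$,a,b}  FOLLOW(C)={$,a,b}

FOLLOW(A) = ["$", "a", "b"]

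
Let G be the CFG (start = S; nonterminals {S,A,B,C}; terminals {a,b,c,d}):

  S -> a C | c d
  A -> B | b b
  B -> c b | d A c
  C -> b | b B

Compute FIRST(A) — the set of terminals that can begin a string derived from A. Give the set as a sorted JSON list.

FIRST iteration:
pass 1:
  A via A→b b: +{b}
  B via B→c b: +{c}
  B via B→d A c: +{d}
  C via C→b: +{b}
  S via S→a C: +{a}
  S via S→c d: +{c}
  FIRST(S)={a,c}  FIRST(A)={b}  FIRST(B)={c,d}  FIRST(C)={b}
pass 2:
  A via A→B: +{c,d}
  FIRST(S)={a,c}  FIRST(A)={b,c,d}  FIRST(B)={c,d}  FIRST(C)={b}
pass 3: done
  FIRST(S)={a,c}  FIRST(A)={b,c,d}  FIRST(B)={c,d}  FIRST(C)={b}

FIRST(A) = ["b", "c", "d"]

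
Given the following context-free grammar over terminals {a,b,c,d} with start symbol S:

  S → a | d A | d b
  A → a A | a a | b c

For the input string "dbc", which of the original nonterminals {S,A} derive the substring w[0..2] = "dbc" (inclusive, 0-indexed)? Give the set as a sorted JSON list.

Convert to CNF:
  S -> T3 A | T3 T1 | a
  A -> T0 A | T0 T0 | T1 T2
  T0 -> a
  T1 -> b
  T2 -> c
  T3 -> d

CYK table (by increasing span) — only the sub-triangle for w[0..2]:
  [0..0]={T3}  "d"  orig:{}
  [1..1]={T1}  "b"  orig:{}
  [2..2]={T2}  "c"  orig:{}
  [0..1]={S}  "db"
  [1..2]={A}  "bc"
  [0..2]={S}  "dbc"

Original NTs in T[0,2] deriving "dbc": ["S"]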